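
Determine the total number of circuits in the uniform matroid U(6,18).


In U(6,18), circuits are the (7)-element subsets.
Any set of 7 elements is dependent, and removing any one element gives
an independent set of size 6, so it is a minimal dependent set.
Number of circuits = C(18,7) = 31824.

31824


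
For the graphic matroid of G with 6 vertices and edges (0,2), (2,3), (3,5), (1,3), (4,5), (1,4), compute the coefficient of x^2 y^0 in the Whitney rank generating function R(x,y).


R(x,y) = sum over A in 2^E of x^(r(E)-r(A)) * y^(|A|-r(A)).
G has 6 vertices, 6 edges. r(E) = 5.
Enumerate all 2^6 = 64 subsets.
Count subsets with r(E)-r(A)=2 and |A|-r(A)=0: 20.

20


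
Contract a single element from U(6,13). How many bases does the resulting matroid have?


Contracting e from U(6,13) gives U(5,12).
Bases of U(5,12) = (12 choose 5) = 792.

792


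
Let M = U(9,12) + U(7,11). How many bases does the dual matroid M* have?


(M1+M2)* = M1* + M2*.
M1* = U(3,12), bases: C(12,3) = 220.
M2* = U(4,11), bases: C(11,4) = 330.
|B(M*)| = 220 * 330 = 72600.

72600


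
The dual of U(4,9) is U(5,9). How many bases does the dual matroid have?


The dual of U(r,n) is U(n-r, n) = U(5,9).
Bases of U(5,9) are all (5)-element subsets.
|B(M*)| = C(9,5) = 126.

126


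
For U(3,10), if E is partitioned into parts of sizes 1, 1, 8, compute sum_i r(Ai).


r(Ai) = min(|Ai|, 3) for each part.
Sum = min(1,3) + min(1,3) + min(8,3)
    = 1 + 1 + 3
    = 5.

5


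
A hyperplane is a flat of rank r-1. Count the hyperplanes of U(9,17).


Hyperplanes of U(9,17) are flats of rank 8.
In a uniform matroid, these are exactly the (8)-element subsets.
Count = C(17,8) = 24310.

24310


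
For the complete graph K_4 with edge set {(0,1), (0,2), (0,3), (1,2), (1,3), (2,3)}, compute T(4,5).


T(K_4; x,y) = x^3 + 3x^2 + 4xy + 2x + y^3 + 3y^2 + 2y.
Substituting x=4, y=5:
= 64 + 48 + 80 + 8 + 125 + 75 + 10
= 410.

410


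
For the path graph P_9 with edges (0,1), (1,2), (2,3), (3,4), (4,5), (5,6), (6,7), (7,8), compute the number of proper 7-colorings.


P(P_9, k) = k * (k-1)^(8).
P(7) = 7 * 6^8 = 7 * 1679616 = 11757312.

11757312


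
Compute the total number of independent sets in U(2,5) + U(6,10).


For a direct sum, |I(M1+M2)| = |I(M1)| * |I(M2)|.
|I(U(2,5))| = sum C(5,k) for k=0..2 = 16.
|I(U(6,10))| = sum C(10,k) for k=0..6 = 848.
Total = 16 * 848 = 13568.

13568


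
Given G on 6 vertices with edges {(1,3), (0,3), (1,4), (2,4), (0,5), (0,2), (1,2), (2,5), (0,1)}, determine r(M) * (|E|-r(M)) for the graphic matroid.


r(M) = |V| - c = 6 - 1 = 5.
nullity = |E| - r(M) = 9 - 5 = 4.
Product = 5 * 4 = 20.

20


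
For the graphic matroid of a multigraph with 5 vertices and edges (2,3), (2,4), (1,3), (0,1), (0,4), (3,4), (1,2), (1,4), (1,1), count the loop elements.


In a graphic matroid, a loop is a self-loop edge (u,u) with rank 0.
Examining all 9 edges for self-loops...
Self-loops found: (1,1)
Number of loops = 1.

1


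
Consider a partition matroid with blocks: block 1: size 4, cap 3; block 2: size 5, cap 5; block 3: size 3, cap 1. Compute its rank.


Rank of a partition matroid = sum of min(|Si|, ci) for each block.
= min(4,3) + min(5,5) + min(3,1)
= 3 + 5 + 1
= 9.

9


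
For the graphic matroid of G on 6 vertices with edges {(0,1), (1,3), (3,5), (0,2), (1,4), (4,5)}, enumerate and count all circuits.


A circuit in a graphic matroid = edge set of a simple cycle.
G has 6 vertices and 6 edges.
Enumerating all minimal edge subsets forming cycles...
Total circuits found: 1.

1


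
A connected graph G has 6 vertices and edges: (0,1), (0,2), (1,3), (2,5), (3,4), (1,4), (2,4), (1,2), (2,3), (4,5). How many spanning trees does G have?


By Kirchhoff's matrix tree theorem, the number of spanning trees equals
the determinant of any cofactor of the Laplacian matrix L.
G has 6 vertices and 10 edges.
Computing the (5 x 5) cofactor determinant gives 99.

99


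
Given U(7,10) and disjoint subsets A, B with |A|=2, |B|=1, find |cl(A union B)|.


|A union B| = 2 + 1 = 3 (disjoint).
In U(7,10), cl(S) = S if |S| < 7, else cl(S) = E.
Since 3 < 7, cl(A union B) = A union B.
|cl(A union B)| = 3.

3


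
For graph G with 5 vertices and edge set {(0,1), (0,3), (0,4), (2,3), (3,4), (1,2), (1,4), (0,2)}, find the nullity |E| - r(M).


Cycle rank (nullity) = |E| - r(M) = |E| - (|V| - c).
|E| = 8, |V| = 5, c = 1.
Nullity = 8 - (5 - 1) = 8 - 4 = 4.

4


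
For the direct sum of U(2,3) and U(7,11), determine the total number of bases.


Bases of a direct sum M1 + M2: |B| = |B(M1)| * |B(M2)|.
|B(U(2,3))| = C(3,2) = 3.
|B(U(7,11))| = C(11,7) = 330.
Total bases = 3 * 330 = 990.

990


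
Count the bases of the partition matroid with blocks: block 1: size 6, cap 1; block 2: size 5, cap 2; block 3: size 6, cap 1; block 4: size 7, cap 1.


A basis picks exactly ci elements from block i.
Number of bases = product of C(|Si|, ci).
= C(6,1) * C(5,2) * C(6,1) * C(7,1)
= 6 * 10 * 6 * 7
= 2520.

2520


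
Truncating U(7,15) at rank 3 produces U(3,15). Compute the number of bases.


Truncating U(7,15) to rank 3 gives U(3,15).
Bases of U(3,15) are all 3-element subsets of 15 elements.
Number of bases = C(15,3) = (15 * 14 * 13) / (1 * 2 * 3) = 455.

455


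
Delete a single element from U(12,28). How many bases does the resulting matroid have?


Deleting e from U(12,28) gives U(12,27) since n > r.
Bases of U(12,27) = C(27,12) = 17383860.

17383860


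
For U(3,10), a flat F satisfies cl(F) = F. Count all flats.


Flats of U(3,10): every subset of size < 3 is a flat, plus E itself.
Count = C(10,0) + C(10,1) + C(10,2) + 1
     = 1 + 10 + 45 + 1
     = 57.

57


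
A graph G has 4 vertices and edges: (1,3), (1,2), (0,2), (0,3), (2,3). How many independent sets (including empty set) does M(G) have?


An independent set in a graphic matroid is an acyclic edge subset.
G has 4 vertices and 5 edges.
Enumerate all 2^5 = 32 subsets, checking for acyclicity.
Total independent sets = 24.

24


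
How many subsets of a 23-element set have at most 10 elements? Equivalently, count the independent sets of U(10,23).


Independent sets of U(10,23) are all subsets of size <= 10.
Count = (23 choose 0) + (23 choose 1) + (23 choose 2) + (23 choose 3) + (23 choose 4) + (23 choose 5) + (23 choose 6) + (23 choose 7) + (23 choose 8) + (23 choose 9) + (23 choose 10)
     = 1 + 23 + 253 + 1771 + 8855 + 33649 + 100947 + 245157 + 490314 + 817190 + 1144066
     = 2842226.

2842226


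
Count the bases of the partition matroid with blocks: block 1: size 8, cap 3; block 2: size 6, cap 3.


A basis picks exactly ci elements from block i.
Number of bases = product of C(|Si|, ci).
= C(8,3) * C(6,3)
= 56 * 20
= 1120.

1120


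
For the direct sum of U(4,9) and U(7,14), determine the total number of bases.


Bases of a direct sum M1 + M2: |B| = |B(M1)| * |B(M2)|.
|B(U(4,9))| = C(9,4) = 126.
|B(U(7,14))| = C(14,7) = 3432.
Total bases = 126 * 3432 = 432432.

432432


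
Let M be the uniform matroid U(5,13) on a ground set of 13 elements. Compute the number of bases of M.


Bases of U(5,13) are all 5-element subsets of the 13-element ground set.
Number of bases = C(13,5).
(13 choose 5) = 1287.

1287


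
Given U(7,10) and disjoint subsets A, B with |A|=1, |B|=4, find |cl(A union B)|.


|A union B| = 1 + 4 = 5 (disjoint).
In U(7,10), cl(S) = S if |S| < 7, else cl(S) = E.
Since 5 < 7, cl(A union B) = A union B.
|cl(A union B)| = 5.

5


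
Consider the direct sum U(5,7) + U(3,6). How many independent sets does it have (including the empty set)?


For a direct sum, |I(M1+M2)| = |I(M1)| * |I(M2)|.
|I(U(5,7))| = sum C(7,k) for k=0..5 = 120.
|I(U(3,6))| = sum C(6,k) for k=0..3 = 42.
Total = 120 * 42 = 5040.

5040


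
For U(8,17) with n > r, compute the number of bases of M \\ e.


Deleting e from U(8,17) gives U(8,16) since n > r.
Bases of U(8,16) = (16 choose 8) = 12870.

12870


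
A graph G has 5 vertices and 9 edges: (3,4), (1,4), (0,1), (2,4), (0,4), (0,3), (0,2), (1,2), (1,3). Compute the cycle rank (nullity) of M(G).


Cycle rank (nullity) = |E| - r(M) = |E| - (|V| - c).
|E| = 9, |V| = 5, c = 1.
Nullity = 9 - (5 - 1) = 9 - 4 = 5.

5


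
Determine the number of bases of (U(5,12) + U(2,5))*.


(M1+M2)* = M1* + M2*.
M1* = U(7,12), bases: C(12,7) = 792.
M2* = U(3,5), bases: C(5,3) = 10.
|B(M*)| = 792 * 10 = 7920.

7920


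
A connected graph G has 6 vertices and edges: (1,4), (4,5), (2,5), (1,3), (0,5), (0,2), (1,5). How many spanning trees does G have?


By Kirchhoff's matrix tree theorem, the number of spanning trees equals
the determinant of any cofactor of the Laplacian matrix L.
G has 6 vertices and 7 edges.
Computing the (5 x 5) cofactor determinant gives 9.

9


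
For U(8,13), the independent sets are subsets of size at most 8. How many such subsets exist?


Independent sets of U(8,13) are all subsets of size <= 8.
Count = C(13,0) + C(13,1) + C(13,2) + C(13,3) + C(13,4) + C(13,5) + C(13,6) + C(13,7) + C(13,8)
     = 1 + 13 + 78 + 286 + 715 + 1287 + 1716 + 1716 + 1287
     = 7099.

7099


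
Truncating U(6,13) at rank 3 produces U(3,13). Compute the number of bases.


Truncating U(6,13) to rank 3 gives U(3,13).
Bases of U(3,13) are all 3-element subsets of 13 elements.
Number of bases = C(13,3) = 13! / (3! * 10!) = 286.

286


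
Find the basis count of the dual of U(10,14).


The dual of U(r,n) is U(n-r, n) = U(4,14).
Bases of U(4,14) are all (4)-element subsets.
|B(M*)| = (14 choose 4) = 1001.

1001


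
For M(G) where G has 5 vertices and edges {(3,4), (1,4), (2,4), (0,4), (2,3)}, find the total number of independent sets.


An independent set in a graphic matroid is an acyclic edge subset.
G has 5 vertices and 5 edges.
Enumerate all 2^5 = 32 subsets, checking for acyclicity.
Total independent sets = 28.

28


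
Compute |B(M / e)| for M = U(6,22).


Contracting e from U(6,22) gives U(5,21).
Bases of U(5,21) = (21 choose 5) = 20349.

20349


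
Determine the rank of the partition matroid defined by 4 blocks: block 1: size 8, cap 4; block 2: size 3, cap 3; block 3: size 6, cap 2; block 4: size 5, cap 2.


Rank of a partition matroid = sum of min(|Si|, ci) for each block.
= min(8,4) + min(3,3) + min(6,2) + min(5,2)
= 4 + 3 + 2 + 2
= 11.

11


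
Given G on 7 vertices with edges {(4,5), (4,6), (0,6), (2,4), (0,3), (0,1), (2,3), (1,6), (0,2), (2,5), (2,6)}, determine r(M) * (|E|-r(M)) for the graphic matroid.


r(M) = |V| - c = 7 - 1 = 6.
nullity = |E| - r(M) = 11 - 6 = 5.
Product = 6 * 5 = 30.

30


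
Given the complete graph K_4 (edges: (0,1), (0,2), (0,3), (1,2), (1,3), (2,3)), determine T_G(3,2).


T(K_4; x,y) = x^3 + 3x^2 + 4xy + 2x + y^3 + 3y^2 + 2y.
Substituting x=3, y=2:
= 27 + 27 + 24 + 6 + 8 + 12 + 4
= 108.

108


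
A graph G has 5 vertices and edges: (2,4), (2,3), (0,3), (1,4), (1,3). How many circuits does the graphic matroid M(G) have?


A circuit in a graphic matroid = edge set of a simple cycle.
G has 5 vertices and 5 edges.
Enumerating all minimal edge subsets forming cycles...
Total circuits found: 1.

1


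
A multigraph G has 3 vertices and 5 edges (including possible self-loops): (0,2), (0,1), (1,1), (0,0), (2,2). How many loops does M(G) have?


In a graphic matroid, a loop is a self-loop edge (u,u) with rank 0.
Examining all 5 edges for self-loops...
Self-loops found: (1,1), (0,0), (2,2)
Number of loops = 3.

3


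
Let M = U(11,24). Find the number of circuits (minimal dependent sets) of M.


In U(11,24), circuits are the (12)-element subsets.
Any set of 12 elements is dependent, and removing any one element gives
an independent set of size 11, so it is a minimal dependent set.
Number of circuits = C(24,12) = 24! / (12! * 12!) = 2704156.

2704156


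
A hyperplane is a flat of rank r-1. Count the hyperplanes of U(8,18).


Hyperplanes of U(8,18) are flats of rank 7.
In a uniform matroid, these are exactly the (7)-element subsets.
Count = C(18,7) = 18! / (7! * 11!) = 31824.

31824


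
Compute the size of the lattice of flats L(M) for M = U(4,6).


Flats of U(4,6): every subset of size < 4 is a flat, plus E itself.
Count = C(6,0) + C(6,1) + C(6,2) + C(6,3) + 1
     = 1 + 6 + 15 + 20 + 1
     = 43.

43


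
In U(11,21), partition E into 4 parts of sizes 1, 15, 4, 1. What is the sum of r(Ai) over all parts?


r(Ai) = min(|Ai|, 11) for each part.
Sum = min(1,11) + min(15,11) + min(4,11) + min(1,11)
    = 1 + 11 + 4 + 1
    = 17.

17


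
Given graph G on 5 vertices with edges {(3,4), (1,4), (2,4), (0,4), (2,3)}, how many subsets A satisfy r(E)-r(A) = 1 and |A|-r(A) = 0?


R(x,y) = sum over A in 2^E of x^(r(E)-r(A)) * y^(|A|-r(A)).
G has 5 vertices, 5 edges. r(E) = 4.
Enumerate all 2^5 = 32 subsets.
Count subsets with r(E)-r(A)=1 and |A|-r(A)=0: 9.

9


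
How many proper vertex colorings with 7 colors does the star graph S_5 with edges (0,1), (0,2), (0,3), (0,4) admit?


P(tree, k) = k * (k-1)^(4) for any tree on 5 vertices.
P(7) = 7 * 6^4 = 7 * 1296 = 9072.

9072


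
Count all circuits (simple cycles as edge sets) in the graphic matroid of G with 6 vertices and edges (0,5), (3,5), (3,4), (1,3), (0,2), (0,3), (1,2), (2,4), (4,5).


A circuit in a graphic matroid = edge set of a simple cycle.
G has 6 vertices and 9 edges.
Enumerating all minimal edge subsets forming cycles...
Total circuits found: 13.

13


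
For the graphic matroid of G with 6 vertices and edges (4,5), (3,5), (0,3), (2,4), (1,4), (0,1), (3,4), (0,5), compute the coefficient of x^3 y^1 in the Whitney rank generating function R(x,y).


R(x,y) = sum over A in 2^E of x^(r(E)-r(A)) * y^(|A|-r(A)).
G has 6 vertices, 8 edges. r(E) = 5.
Enumerate all 2^8 = 256 subsets.
Count subsets with r(E)-r(A)=3 and |A|-r(A)=1: 2.

2


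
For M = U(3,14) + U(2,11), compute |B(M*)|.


(M1+M2)* = M1* + M2*.
M1* = U(11,14), bases: C(14,11) = 364.
M2* = U(9,11), bases: C(11,9) = 55.
|B(M*)| = 364 * 55 = 20020.

20020


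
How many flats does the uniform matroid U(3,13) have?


Flats of U(3,13): every subset of size < 3 is a flat, plus E itself.
Count = C(13,0) + C(13,1) + C(13,2) + 1
     = 1 + 13 + 78 + 1
     = 93.

93


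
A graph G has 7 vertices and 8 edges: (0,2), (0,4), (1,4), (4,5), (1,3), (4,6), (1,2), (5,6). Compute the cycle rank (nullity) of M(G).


Cycle rank (nullity) = |E| - r(M) = |E| - (|V| - c).
|E| = 8, |V| = 7, c = 1.
Nullity = 8 - (7 - 1) = 8 - 6 = 2.

2


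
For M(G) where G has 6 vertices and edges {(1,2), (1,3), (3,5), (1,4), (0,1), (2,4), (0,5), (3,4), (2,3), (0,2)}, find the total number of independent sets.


An independent set in a graphic matroid is an acyclic edge subset.
G has 6 vertices and 10 edges.
Enumerate all 2^10 = 1024 subsets, checking for acyclicity.
Total independent sets = 454.

454


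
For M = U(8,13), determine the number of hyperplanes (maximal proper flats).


Hyperplanes of U(8,13) are flats of rank 7.
In a uniform matroid, these are exactly the (7)-element subsets.
Count = C(13,7) = 13! / (7! * 6!) = 1716.

1716


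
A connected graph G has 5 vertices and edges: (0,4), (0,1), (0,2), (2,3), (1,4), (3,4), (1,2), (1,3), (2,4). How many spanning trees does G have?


By Kirchhoff's matrix tree theorem, the number of spanning trees equals
the determinant of any cofactor of the Laplacian matrix L.
G has 5 vertices and 9 edges.
Computing the (4 x 4) cofactor determinant gives 75.

75


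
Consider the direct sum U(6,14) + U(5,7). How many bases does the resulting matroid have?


Bases of a direct sum M1 + M2: |B| = |B(M1)| * |B(M2)|.
|B(U(6,14))| = C(14,6) = 3003.
|B(U(5,7))| = C(7,5) = 21.
Total bases = 3003 * 21 = 63063.

63063


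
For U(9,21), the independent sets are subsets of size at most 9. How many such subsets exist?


Independent sets of U(9,21) are all subsets of size <= 9.
Count = C(21,0) + C(21,1) + C(21,2) + C(21,3) + C(21,4) + C(21,5) + C(21,6) + C(21,7) + C(21,8) + C(21,9)
     = 1 + 21 + 210 + 1330 + 5985 + 20349 + 54264 + 116280 + 203490 + 293930
     = 695860.

695860


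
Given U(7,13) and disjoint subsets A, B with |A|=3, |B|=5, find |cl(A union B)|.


|A union B| = 3 + 5 = 8 (disjoint).
In U(7,13), cl(S) = S if |S| < 7, else cl(S) = E.
Since 8 >= 7, cl(A union B) = E.
|cl(A union B)| = 13.

13


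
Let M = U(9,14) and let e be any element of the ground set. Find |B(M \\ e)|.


Deleting e from U(9,14) gives U(9,13) since n > r.
Bases of U(9,13) = (13 choose 9) = 715.

715


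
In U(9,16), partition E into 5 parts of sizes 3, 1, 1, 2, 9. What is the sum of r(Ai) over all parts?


r(Ai) = min(|Ai|, 9) for each part.
Sum = min(3,9) + min(1,9) + min(1,9) + min(2,9) + min(9,9)
    = 3 + 1 + 1 + 2 + 9
    = 16.

16


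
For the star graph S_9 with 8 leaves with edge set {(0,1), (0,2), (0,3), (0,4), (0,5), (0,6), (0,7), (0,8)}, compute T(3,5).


A star on 9 vertices is a tree with 8 edges.
T(x,y) = x^(8) for any tree.
T(3,5) = 3^8 = 6561.

6561


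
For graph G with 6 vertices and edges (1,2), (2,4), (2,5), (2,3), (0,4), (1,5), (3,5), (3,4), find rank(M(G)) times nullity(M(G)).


r(M) = |V| - c = 6 - 1 = 5.
nullity = |E| - r(M) = 8 - 5 = 3.
Product = 5 * 3 = 15.

15


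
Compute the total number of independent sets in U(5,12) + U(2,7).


For a direct sum, |I(M1+M2)| = |I(M1)| * |I(M2)|.
|I(U(5,12))| = sum C(12,k) for k=0..5 = 1586.
|I(U(2,7))| = sum C(7,k) for k=0..2 = 29.
Total = 1586 * 29 = 45994.

45994


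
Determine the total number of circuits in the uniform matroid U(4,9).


In U(4,9), circuits are the (5)-element subsets.
Any set of 5 elements is dependent, and removing any one element gives
an independent set of size 4, so it is a minimal dependent set.
Number of circuits = (9 choose 5) = 126.

126


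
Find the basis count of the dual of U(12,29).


The dual of U(r,n) is U(n-r, n) = U(17,29).
Bases of U(17,29) are all (17)-element subsets.
|B(M*)| = C(29,17) = 51895935.

51895935


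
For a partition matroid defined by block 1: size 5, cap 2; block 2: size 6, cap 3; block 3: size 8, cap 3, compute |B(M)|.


A basis picks exactly ci elements from block i.
Number of bases = product of C(|Si|, ci).
= C(5,2) * C(6,3) * C(8,3)
= 10 * 20 * 56
= 11200.

11200


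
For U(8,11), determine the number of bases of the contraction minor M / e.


Contracting e from U(8,11) gives U(7,10).
Bases of U(7,10) = (10 choose 7) = 120.

120


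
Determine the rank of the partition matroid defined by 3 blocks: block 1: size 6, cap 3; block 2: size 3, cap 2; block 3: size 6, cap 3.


Rank of a partition matroid = sum of min(|Si|, ci) for each block.
= min(6,3) + min(3,2) + min(6,3)
= 3 + 2 + 3
= 8.

8


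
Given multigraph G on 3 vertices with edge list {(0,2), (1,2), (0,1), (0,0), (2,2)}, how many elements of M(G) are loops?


In a graphic matroid, a loop is a self-loop edge (u,u) with rank 0.
Examining all 5 edges for self-loops...
Self-loops found: (0,0), (2,2)
Number of loops = 2.

2


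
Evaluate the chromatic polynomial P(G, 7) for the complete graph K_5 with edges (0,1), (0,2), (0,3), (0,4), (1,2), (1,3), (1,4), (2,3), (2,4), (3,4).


P(K_5, k) = k(k-1)(k-2)...(k-4).
P(7) = (7) * (6) * (5) * (4) * (3) = 2520.

2520


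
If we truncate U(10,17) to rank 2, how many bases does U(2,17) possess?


Truncating U(10,17) to rank 2 gives U(2,17).
Bases of U(2,17) are all 2-element subsets of 17 elements.
Number of bases = C(17,2) = (17 * 16) / (1 * 2) = 136.

136


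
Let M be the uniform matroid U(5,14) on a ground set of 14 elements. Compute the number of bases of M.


Bases of U(5,14) are all 5-element subsets of the 14-element ground set.
Number of bases = C(14,5).
C(14,5) = 14! / (5! * 9!) = 2002.

2002


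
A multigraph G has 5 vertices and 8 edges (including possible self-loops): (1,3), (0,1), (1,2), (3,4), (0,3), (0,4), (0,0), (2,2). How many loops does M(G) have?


In a graphic matroid, a loop is a self-loop edge (u,u) with rank 0.
Examining all 8 edges for self-loops...
Self-loops found: (0,0), (2,2)
Number of loops = 2.

2


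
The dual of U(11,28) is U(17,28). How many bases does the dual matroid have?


The dual of U(r,n) is U(n-r, n) = U(17,28).
Bases of U(17,28) are all (17)-element subsets.
|B(M*)| = (28 choose 17) = 21474180.

21474180


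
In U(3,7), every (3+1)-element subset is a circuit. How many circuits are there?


In U(3,7), circuits are the (4)-element subsets.
Any set of 4 elements is dependent, and removing any one element gives
an independent set of size 3, so it is a minimal dependent set.
Number of circuits = (7 choose 4) = 35.

35


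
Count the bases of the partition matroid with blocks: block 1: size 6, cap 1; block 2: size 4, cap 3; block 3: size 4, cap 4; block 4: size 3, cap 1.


A basis picks exactly ci elements from block i.
Number of bases = product of C(|Si|, ci).
= C(6,1) * C(4,3) * C(4,4) * C(3,1)
= 6 * 4 * 1 * 3
= 72.

72


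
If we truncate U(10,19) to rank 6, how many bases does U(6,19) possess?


Truncating U(10,19) to rank 6 gives U(6,19).
Bases of U(6,19) are all 6-element subsets of 19 elements.
Number of bases = (19 choose 6) = 27132.

27132


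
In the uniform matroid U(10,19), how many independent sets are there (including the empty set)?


Independent sets of U(10,19) are all subsets of size <= 10.
Count = C(19,0) + C(19,1) + C(19,2) + C(19,3) + C(19,4) + C(19,5) + C(19,6) + C(19,7) + C(19,8) + C(19,9) + C(19,10)
     = 1 + 19 + 171 + 969 + 3876 + 11628 + 27132 + 50388 + 75582 + 92378 + 92378
     = 354522.

354522


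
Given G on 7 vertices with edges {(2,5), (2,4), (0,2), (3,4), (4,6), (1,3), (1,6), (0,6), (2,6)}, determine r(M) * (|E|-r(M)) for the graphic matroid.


r(M) = |V| - c = 7 - 1 = 6.
nullity = |E| - r(M) = 9 - 6 = 3.
Product = 6 * 3 = 18.

18


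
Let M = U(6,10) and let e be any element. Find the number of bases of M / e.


Contracting e from U(6,10) gives U(5,9).
Bases of U(5,9) = C(9,5) = 126.

126


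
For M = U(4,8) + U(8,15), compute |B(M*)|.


(M1+M2)* = M1* + M2*.
M1* = U(4,8), bases: C(8,4) = 70.
M2* = U(7,15), bases: C(15,7) = 6435.
|B(M*)| = 70 * 6435 = 450450.

450450


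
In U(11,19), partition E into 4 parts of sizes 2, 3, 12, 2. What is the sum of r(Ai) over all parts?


r(Ai) = min(|Ai|, 11) for each part.
Sum = min(2,11) + min(3,11) + min(12,11) + min(2,11)
    = 2 + 3 + 11 + 2
    = 18.

18


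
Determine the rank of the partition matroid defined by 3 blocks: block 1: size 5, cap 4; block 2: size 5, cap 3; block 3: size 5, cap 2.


Rank of a partition matroid = sum of min(|Si|, ci) for each block.
= min(5,4) + min(5,3) + min(5,2)
= 4 + 3 + 2
= 9.

9


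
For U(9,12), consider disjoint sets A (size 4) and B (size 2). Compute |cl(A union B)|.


|A union B| = 4 + 2 = 6 (disjoint).
In U(9,12), cl(S) = S if |S| < 9, else cl(S) = E.
Since 6 < 9, cl(A union B) = A union B.
|cl(A union B)| = 6.

6


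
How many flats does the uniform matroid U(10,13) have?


Flats of U(10,13): every subset of size < 10 is a flat, plus E itself.
Count = C(13,0) + C(13,1) + C(13,2) + C(13,3) + C(13,4) + C(13,5) + C(13,6) + C(13,7) + C(13,8) + C(13,9) + 1
     = 1 + 13 + 78 + 286 + 715 + 1287 + 1716 + 1716 + 1287 + 715 + 1
     = 7815.

7815


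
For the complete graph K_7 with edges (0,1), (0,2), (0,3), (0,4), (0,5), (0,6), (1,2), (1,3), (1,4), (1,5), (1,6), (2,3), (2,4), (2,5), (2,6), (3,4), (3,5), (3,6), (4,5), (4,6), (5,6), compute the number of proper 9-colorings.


P(K_7, k) = k(k-1)(k-2)...(k-6).
P(9) = (9) * (8) * (7) * (6) * (5) * (4) * (3) = 181440.

181440


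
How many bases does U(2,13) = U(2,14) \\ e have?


Deleting e from U(2,14) gives U(2,13) since n > r.
Bases of U(2,13) = C(13,2) = (13 * 12) / (1 * 2) = 78.

78


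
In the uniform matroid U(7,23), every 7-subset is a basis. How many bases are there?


Bases of U(7,23) are all 7-element subsets of the 23-element ground set.
Number of bases = C(23,7).
C(23,7) = 245157.

245157


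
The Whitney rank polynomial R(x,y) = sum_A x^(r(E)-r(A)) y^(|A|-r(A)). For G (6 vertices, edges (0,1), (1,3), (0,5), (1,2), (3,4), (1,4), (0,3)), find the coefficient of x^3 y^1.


R(x,y) = sum over A in 2^E of x^(r(E)-r(A)) * y^(|A|-r(A)).
G has 6 vertices, 7 edges. r(E) = 5.
Enumerate all 2^7 = 128 subsets.
Count subsets with r(E)-r(A)=3 and |A|-r(A)=1: 2.

2


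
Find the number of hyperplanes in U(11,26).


Hyperplanes of U(11,26) are flats of rank 10.
In a uniform matroid, these are exactly the (10)-element subsets.
Count = (26 choose 10) = 5311735.

5311735


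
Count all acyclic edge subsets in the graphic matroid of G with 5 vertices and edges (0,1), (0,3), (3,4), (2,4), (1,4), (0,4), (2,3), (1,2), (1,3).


An independent set in a graphic matroid is an acyclic edge subset.
G has 5 vertices and 9 edges.
Enumerate all 2^9 = 512 subsets, checking for acyclicity.
Total independent sets = 198.

198


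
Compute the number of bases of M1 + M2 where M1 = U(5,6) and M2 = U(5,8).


Bases of a direct sum M1 + M2: |B| = |B(M1)| * |B(M2)|.
|B(U(5,6))| = C(6,5) = 6.
|B(U(5,8))| = C(8,5) = 56.
Total bases = 6 * 56 = 336.

336


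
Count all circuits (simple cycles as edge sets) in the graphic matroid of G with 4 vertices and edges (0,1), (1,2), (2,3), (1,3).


A circuit in a graphic matroid = edge set of a simple cycle.
G has 4 vertices and 4 edges.
Enumerating all minimal edge subsets forming cycles...
Total circuits found: 1.

1


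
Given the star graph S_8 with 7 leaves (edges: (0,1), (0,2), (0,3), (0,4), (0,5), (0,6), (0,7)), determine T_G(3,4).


A star on 8 vertices is a tree with 7 edges.
T(x,y) = x^(7) for any tree.
T(3,4) = 3^7 = 2187.

2187


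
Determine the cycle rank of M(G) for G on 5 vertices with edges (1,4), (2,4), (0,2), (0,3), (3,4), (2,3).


Cycle rank (nullity) = |E| - r(M) = |E| - (|V| - c).
|E| = 6, |V| = 5, c = 1.
Nullity = 6 - (5 - 1) = 6 - 4 = 2.

2


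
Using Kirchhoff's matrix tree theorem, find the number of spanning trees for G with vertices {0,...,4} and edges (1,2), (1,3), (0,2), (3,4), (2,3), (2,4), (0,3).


By Kirchhoff's matrix tree theorem, the number of spanning trees equals
the determinant of any cofactor of the Laplacian matrix L.
G has 5 vertices and 7 edges.
Computing the (4 x 4) cofactor determinant gives 20.

20


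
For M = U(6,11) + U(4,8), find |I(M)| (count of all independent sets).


For a direct sum, |I(M1+M2)| = |I(M1)| * |I(M2)|.
|I(U(6,11))| = sum C(11,k) for k=0..6 = 1486.
|I(U(4,8))| = sum C(8,k) for k=0..4 = 163.
Total = 1486 * 163 = 242218.

242218


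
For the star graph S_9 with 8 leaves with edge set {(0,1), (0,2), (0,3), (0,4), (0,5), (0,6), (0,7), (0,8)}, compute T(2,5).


A star on 9 vertices is a tree with 8 edges.
T(x,y) = x^(8) for any tree.
T(2,5) = 2^8 = 256.

256


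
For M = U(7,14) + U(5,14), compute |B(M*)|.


(M1+M2)* = M1* + M2*.
M1* = U(7,14), bases: C(14,7) = 3432.
M2* = U(9,14), bases: C(14,9) = 2002.
|B(M*)| = 3432 * 2002 = 6870864.

6870864


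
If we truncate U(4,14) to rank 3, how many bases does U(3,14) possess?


Truncating U(4,14) to rank 3 gives U(3,14).
Bases of U(3,14) are all 3-element subsets of 14 elements.
Number of bases = C(14,3) = (14 * 13 * 12) / (1 * 2 * 3) = 364.

364


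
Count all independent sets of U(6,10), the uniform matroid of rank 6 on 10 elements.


Independent sets of U(6,10) are all subsets of size <= 6.
Count = C(10,0) + C(10,1) + C(10,2) + C(10,3) + C(10,4) + C(10,5) + C(10,6)
     = 1 + 10 + 45 + 120 + 210 + 252 + 210
     = 848.

848


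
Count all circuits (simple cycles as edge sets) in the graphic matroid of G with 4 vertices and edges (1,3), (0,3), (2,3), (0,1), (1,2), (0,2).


A circuit in a graphic matroid = edge set of a simple cycle.
G has 4 vertices and 6 edges.
Enumerating all minimal edge subsets forming cycles...
Total circuits found: 7.

7


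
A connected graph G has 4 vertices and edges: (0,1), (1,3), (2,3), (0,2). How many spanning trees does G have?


By Kirchhoff's matrix tree theorem, the number of spanning trees equals
the determinant of any cofactor of the Laplacian matrix L.
G has 4 vertices and 4 edges.
Computing the (3 x 3) cofactor determinant gives 4.

4


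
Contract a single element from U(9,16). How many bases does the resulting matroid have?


Contracting e from U(9,16) gives U(8,15).
Bases of U(8,15) = C(15,8) = 6435.

6435


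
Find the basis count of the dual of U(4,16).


The dual of U(r,n) is U(n-r, n) = U(12,16).
Bases of U(12,16) are all (12)-element subsets.
|B(M*)| = (16 choose 12) = 1820.

1820


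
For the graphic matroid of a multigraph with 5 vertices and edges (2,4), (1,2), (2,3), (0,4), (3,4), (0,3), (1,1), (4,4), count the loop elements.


In a graphic matroid, a loop is a self-loop edge (u,u) with rank 0.
Examining all 8 edges for self-loops...
Self-loops found: (1,1), (4,4)
Number of loops = 2.

2


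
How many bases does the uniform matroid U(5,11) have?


Bases of U(5,11) are all 5-element subsets of the 11-element ground set.
Number of bases = C(11,5).
(11 choose 5) = 462.

462


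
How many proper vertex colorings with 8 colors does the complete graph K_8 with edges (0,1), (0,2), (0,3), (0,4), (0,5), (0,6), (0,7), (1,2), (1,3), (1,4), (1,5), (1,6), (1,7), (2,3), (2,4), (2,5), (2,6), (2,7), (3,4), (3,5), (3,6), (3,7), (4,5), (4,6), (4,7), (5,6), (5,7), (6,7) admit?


P(K_8, k) = k(k-1)(k-2)...(k-7).
P(8) = (8) * (7) * (6) * (5) * (4) * (3) * (2) * (1) = 40320.

40320


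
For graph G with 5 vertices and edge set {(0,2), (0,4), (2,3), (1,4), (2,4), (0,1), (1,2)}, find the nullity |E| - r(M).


Cycle rank (nullity) = |E| - r(M) = |E| - (|V| - c).
|E| = 7, |V| = 5, c = 1.
Nullity = 7 - (5 - 1) = 7 - 4 = 3.

3


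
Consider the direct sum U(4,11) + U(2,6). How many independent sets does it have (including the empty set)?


For a direct sum, |I(M1+M2)| = |I(M1)| * |I(M2)|.
|I(U(4,11))| = sum C(11,k) for k=0..4 = 562.
|I(U(2,6))| = sum C(6,k) for k=0..2 = 22.
Total = 562 * 22 = 12364.

12364


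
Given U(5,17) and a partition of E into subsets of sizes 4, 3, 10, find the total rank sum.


r(Ai) = min(|Ai|, 5) for each part.
Sum = min(4,5) + min(3,5) + min(10,5)
    = 4 + 3 + 5
    = 12.

12


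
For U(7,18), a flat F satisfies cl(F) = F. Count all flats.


Flats of U(7,18): every subset of size < 7 is a flat, plus E itself.
Count = (18 choose 0) + (18 choose 1) + (18 choose 2) + (18 choose 3) + (18 choose 4) + (18 choose 5) + (18 choose 6) + 1
     = 1 + 18 + 153 + 816 + 3060 + 8568 + 18564 + 1
     = 31181.

31181


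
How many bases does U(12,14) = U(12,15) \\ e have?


Deleting e from U(12,15) gives U(12,14) since n > r.
Bases of U(12,14) = C(14,12) = 14! / (12! * 2!) = 91.

91


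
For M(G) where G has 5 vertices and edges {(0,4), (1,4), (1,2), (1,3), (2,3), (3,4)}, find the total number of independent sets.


An independent set in a graphic matroid is an acyclic edge subset.
G has 5 vertices and 6 edges.
Enumerate all 2^6 = 64 subsets, checking for acyclicity.
Total independent sets = 48.

48


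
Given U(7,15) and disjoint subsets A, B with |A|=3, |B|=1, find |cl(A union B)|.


|A union B| = 3 + 1 = 4 (disjoint).
In U(7,15), cl(S) = S if |S| < 7, else cl(S) = E.
Since 4 < 7, cl(A union B) = A union B.
|cl(A union B)| = 4.

4


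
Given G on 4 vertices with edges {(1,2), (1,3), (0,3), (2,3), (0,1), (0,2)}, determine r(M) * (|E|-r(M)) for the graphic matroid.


r(M) = |V| - c = 4 - 1 = 3.
nullity = |E| - r(M) = 6 - 3 = 3.
Product = 3 * 3 = 9.

9


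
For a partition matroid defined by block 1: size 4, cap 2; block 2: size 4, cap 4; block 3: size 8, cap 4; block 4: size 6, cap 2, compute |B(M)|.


A basis picks exactly ci elements from block i.
Number of bases = product of C(|Si|, ci).
= C(4,2) * C(4,4) * C(8,4) * C(6,2)
= 6 * 1 * 70 * 15
= 6300.

6300


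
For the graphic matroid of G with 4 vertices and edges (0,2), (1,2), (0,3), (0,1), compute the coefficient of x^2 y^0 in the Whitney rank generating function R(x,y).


R(x,y) = sum over A in 2^E of x^(r(E)-r(A)) * y^(|A|-r(A)).
G has 4 vertices, 4 edges. r(E) = 3.
Enumerate all 2^4 = 16 subsets.
Count subsets with r(E)-r(A)=2 and |A|-r(A)=0: 4.

4


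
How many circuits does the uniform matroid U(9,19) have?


In U(9,19), circuits are the (10)-element subsets.
Any set of 10 elements is dependent, and removing any one element gives
an independent set of size 9, so it is a minimal dependent set.
Number of circuits = (19 choose 10) = 92378.

92378


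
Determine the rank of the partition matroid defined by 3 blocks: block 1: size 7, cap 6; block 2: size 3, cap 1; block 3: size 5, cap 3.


Rank of a partition matroid = sum of min(|Si|, ci) for each block.
= min(7,6) + min(3,1) + min(5,3)
= 6 + 1 + 3
= 10.

10


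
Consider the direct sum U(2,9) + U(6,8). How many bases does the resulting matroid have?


Bases of a direct sum M1 + M2: |B| = |B(M1)| * |B(M2)|.
|B(U(2,9))| = C(9,2) = 36.
|B(U(6,8))| = C(8,6) = 28.
Total bases = 36 * 28 = 1008.

1008


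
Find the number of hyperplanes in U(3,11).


Hyperplanes of U(3,11) are flats of rank 2.
In a uniform matroid, these are exactly the (2)-element subsets.
Count = C(11,2) = (11 * 10) / (1 * 2) = 55.

55


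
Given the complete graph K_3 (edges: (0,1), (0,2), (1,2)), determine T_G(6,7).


T(K_3; x,y) = x^2 + x + y.
T(6,7) = 36 + 6 + 7 = 49.

49


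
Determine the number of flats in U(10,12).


Flats of U(10,12): every subset of size < 10 is a flat, plus E itself.
Count = C(12,0) + C(12,1) + C(12,2) + C(12,3) + C(12,4) + C(12,5) + C(12,6) + C(12,7) + C(12,8) + C(12,9) + 1
     = 1 + 12 + 66 + 220 + 495 + 792 + 924 + 792 + 495 + 220 + 1
     = 4018.

4018


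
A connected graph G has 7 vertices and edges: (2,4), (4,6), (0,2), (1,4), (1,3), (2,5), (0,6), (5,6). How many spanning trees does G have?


By Kirchhoff's matrix tree theorem, the number of spanning trees equals
the determinant of any cofactor of the Laplacian matrix L.
G has 7 vertices and 8 edges.
Computing the (6 x 6) cofactor determinant gives 12.

12


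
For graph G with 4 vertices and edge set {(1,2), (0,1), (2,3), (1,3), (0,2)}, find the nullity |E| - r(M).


Cycle rank (nullity) = |E| - r(M) = |E| - (|V| - c).
|E| = 5, |V| = 4, c = 1.
Nullity = 5 - (4 - 1) = 5 - 3 = 2.

2


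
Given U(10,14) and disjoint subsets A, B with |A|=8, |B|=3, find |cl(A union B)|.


|A union B| = 8 + 3 = 11 (disjoint).
In U(10,14), cl(S) = S if |S| < 10, else cl(S) = E.
Since 11 >= 10, cl(A union B) = E.
|cl(A union B)| = 14.

14


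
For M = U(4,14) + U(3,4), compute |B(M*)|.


(M1+M2)* = M1* + M2*.
M1* = U(10,14), bases: C(14,10) = 1001.
M2* = U(1,4), bases: C(4,1) = 4.
|B(M*)| = 1001 * 4 = 4004.

4004


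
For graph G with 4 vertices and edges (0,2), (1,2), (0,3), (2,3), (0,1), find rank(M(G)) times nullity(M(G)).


r(M) = |V| - c = 4 - 1 = 3.
nullity = |E| - r(M) = 5 - 3 = 2.
Product = 3 * 2 = 6.

6


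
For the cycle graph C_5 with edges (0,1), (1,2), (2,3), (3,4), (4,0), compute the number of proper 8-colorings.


P(C_5, k) = (k-1)^5 + (-1)^5*(k-1).
P(8) = (7)^5 - 7
= 16807 - 7 = 16800.

16800


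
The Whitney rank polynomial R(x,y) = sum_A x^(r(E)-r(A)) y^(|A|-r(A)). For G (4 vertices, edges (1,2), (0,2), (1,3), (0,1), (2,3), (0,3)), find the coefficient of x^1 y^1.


R(x,y) = sum over A in 2^E of x^(r(E)-r(A)) * y^(|A|-r(A)).
G has 4 vertices, 6 edges. r(E) = 3.
Enumerate all 2^6 = 64 subsets.
Count subsets with r(E)-r(A)=1 and |A|-r(A)=1: 4.

4


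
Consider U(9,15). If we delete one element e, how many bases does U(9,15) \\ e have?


Deleting e from U(9,15) gives U(9,14) since n > r.
Bases of U(9,14) = C(14,9) = 14! / (9! * 5!) = 2002.

2002


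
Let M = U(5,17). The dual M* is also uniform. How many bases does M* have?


The dual of U(r,n) is U(n-r, n) = U(12,17).
Bases of U(12,17) are all (12)-element subsets.
|B(M*)| = C(17,12) = 17! / (12! * 5!) = 6188.

6188


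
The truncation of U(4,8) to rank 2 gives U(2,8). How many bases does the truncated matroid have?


Truncating U(4,8) to rank 2 gives U(2,8).
Bases of U(2,8) are all 2-element subsets of 8 elements.
Number of bases = (8 choose 2) = 28.

28


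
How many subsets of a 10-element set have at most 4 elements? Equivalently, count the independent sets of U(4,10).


Independent sets of U(4,10) are all subsets of size <= 4.
Count = (10 choose 0) + (10 choose 1) + (10 choose 2) + (10 choose 3) + (10 choose 4)
     = 1 + 10 + 45 + 120 + 210
     = 386.

386


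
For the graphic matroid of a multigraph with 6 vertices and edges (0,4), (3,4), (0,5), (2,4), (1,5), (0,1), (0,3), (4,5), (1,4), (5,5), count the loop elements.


In a graphic matroid, a loop is a self-loop edge (u,u) with rank 0.
Examining all 10 edges for self-loops...
Self-loops found: (5,5)
Number of loops = 1.

1


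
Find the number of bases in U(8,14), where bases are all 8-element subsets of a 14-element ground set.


Bases of U(8,14) are all 8-element subsets of the 14-element ground set.
Number of bases = C(14,8).
(14 choose 8) = 3003.

3003


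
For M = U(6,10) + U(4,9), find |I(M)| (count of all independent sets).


For a direct sum, |I(M1+M2)| = |I(M1)| * |I(M2)|.
|I(U(6,10))| = sum C(10,k) for k=0..6 = 848.
|I(U(4,9))| = sum C(9,k) for k=0..4 = 256.
Total = 848 * 256 = 217088.

217088


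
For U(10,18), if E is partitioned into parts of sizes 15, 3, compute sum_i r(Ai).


r(Ai) = min(|Ai|, 10) for each part.
Sum = min(15,10) + min(3,10)
    = 10 + 3
    = 13.

13


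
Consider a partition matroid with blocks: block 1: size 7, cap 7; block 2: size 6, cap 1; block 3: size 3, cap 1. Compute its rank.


Rank of a partition matroid = sum of min(|Si|, ci) for each block.
= min(7,7) + min(6,1) + min(3,1)
= 7 + 1 + 1
= 9.

9


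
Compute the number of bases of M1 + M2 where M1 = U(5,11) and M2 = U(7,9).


Bases of a direct sum M1 + M2: |B| = |B(M1)| * |B(M2)|.
|B(U(5,11))| = C(11,5) = 462.
|B(U(7,9))| = C(9,7) = 36.
Total bases = 462 * 36 = 16632.

16632


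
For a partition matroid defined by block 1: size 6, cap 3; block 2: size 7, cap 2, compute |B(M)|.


A basis picks exactly ci elements from block i.
Number of bases = product of C(|Si|, ci).
= C(6,3) * C(7,2)
= 20 * 21
= 420.

420


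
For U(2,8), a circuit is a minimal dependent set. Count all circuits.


In U(2,8), circuits are the (3)-element subsets.
Any set of 3 elements is dependent, and removing any one element gives
an independent set of size 2, so it is a minimal dependent set.
Number of circuits = C(8,3) = (8 * 7 * 6) / (1 * 2 * 3) = 56.

56


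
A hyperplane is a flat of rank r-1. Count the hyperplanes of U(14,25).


Hyperplanes of U(14,25) are flats of rank 13.
In a uniform matroid, these are exactly the (13)-element subsets.
Count = C(25,13) = 5200300.

5200300


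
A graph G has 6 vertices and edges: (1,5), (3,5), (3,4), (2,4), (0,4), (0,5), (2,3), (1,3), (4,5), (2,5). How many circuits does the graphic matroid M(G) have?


A circuit in a graphic matroid = edge set of a simple cycle.
G has 6 vertices and 10 edges.
Enumerating all minimal edge subsets forming cycles...
Total circuits found: 19.

19


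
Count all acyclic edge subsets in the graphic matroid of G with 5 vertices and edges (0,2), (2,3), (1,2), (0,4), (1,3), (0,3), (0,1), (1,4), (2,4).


An independent set in a graphic matroid is an acyclic edge subset.
G has 5 vertices and 9 edges.
Enumerate all 2^9 = 512 subsets, checking for acyclicity.
Total independent sets = 198.

198


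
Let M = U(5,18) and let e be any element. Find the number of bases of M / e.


Contracting e from U(5,18) gives U(4,17).
Bases of U(4,17) = C(17,4) = (17 * 16 * 15 * 14) / (1 * 2 * 3 * 4) = 2380.

2380
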